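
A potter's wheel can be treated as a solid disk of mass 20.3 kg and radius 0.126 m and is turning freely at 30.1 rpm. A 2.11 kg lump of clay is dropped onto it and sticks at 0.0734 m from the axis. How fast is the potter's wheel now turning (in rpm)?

ω_f ≈ 28.1 rpm

The added mass arrives with no angular momentum about the axis, and any external torque about the axis is negligible, so the system's angular momentum is conserved.
I_p = ½(20.3)(0.126)² = 0.1611 kg·m².
Added inertia Σmr² = (2.11)(0.0734)² = 0.01137 kg·m²; I_f = 0.1611 + 0.01137 = 0.1725 kg·m².
ω_f = I_p ω_i / I_f = (0.1611)(30.1) / 0.1725 = 28.12 rpm.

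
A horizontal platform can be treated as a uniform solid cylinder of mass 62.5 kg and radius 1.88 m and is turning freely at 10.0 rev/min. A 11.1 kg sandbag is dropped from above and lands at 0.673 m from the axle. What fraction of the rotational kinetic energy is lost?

fraction ≈ 0.0435

No external torque acts about the axle; L_before = L_after.
I_p = ½(62.5)(1.88)² = 110.4 kg·m².
Added inertia Σmr² = (11.1)(0.673)² = 5.028 kg·m²; I_f = 110.4 + 5.028 = 115.5 kg·m².
ω_f = I_p ω_i / I_f = (110.4)(10.0) / 115.5 = 9.565 rpm.
KE_i = ½(110.4)(1.047 rad/s)² = 60.56 J; KE_f = ½(115.5)(1.002)² = 57.92 J.
Fraction lost = 0.04354.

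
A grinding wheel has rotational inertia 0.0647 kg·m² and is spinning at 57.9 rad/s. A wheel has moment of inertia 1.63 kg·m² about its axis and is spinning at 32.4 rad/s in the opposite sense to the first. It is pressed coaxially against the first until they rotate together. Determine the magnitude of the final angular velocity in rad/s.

The coupling torques are internal; angular momentum about the shared axis is conserved.
Taking A's sense as positive: L = (0.06470)(57.9) − (1.630)(32.4) = -49.07 kg·m²·rad/s.
Combined I = 0.06470 + 1.630 = 1.695 kg·m².
ω_f = L / I = -49.07 / 1.695 = -28.95 rad/s.

|ω_f| ≈ 29.0 rad/s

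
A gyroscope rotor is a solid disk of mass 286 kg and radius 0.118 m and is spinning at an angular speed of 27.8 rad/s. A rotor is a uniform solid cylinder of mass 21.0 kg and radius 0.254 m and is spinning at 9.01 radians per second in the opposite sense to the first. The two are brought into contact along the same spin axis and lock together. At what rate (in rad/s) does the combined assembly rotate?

|ω_f| ≈ 18.5 rad/s

The coupling torques are internal; angular momentum about the shared axis is conserved.
Moments of inertia: I_A = ½(286)(0.118)² = 1.991 kg·m²; I_B = ½(21.0)(0.254)² = 0.6774 kg·m².
Taking A's sense as positive: L = (1.991)(27.8) − (0.6774)(9.01) = 49.25 kg·m²·rad/s.
Combined I = 1.991 + 0.6774 = 2.669 kg·m².
ω_f = L / I = 49.25 / 2.669 = 18.46 rad/s.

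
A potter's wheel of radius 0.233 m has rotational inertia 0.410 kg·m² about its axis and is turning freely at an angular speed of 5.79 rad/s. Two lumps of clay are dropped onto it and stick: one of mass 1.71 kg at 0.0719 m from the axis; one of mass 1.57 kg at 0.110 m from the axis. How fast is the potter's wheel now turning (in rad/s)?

ω_f ≈ 5.42 rad/s

The added mass arrives with no angular momentum about the axis, and any external torque about the axis is negligible, so the system's angular momentum is conserved.
Added inertia Σmr² = (1.71)(0.0719)² + (1.57)(0.110)² = 0.02784 kg·m²; I_f = 0.4100 + 0.02784 = 0.4378 kg·m².
ω_f = I_p ω_i / I_f = (0.4100)(5.79) / 0.4378 = 5.422 rad/s.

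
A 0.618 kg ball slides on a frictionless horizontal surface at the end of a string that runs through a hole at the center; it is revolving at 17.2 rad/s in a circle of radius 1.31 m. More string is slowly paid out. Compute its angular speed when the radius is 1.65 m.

The constraining force is radial, so m r² ω about the center is conserved.
ω₂ = ω₁ (r₁/r₂)² = (17.2)(1.31/1.65)² = 10.84 rad/s.

ω₂ ≈ 10.8 rad/s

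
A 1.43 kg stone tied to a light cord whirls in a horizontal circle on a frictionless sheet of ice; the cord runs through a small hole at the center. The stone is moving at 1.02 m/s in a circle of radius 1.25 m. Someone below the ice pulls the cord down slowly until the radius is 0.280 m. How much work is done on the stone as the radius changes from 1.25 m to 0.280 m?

Central (radial) force ⇒ zero torque about the center ⇒ m v r is constant.
v₂ = v₁ r₁ / r₂ = (1.02)(1.25) / (0.280) = 4.554 m/s.
W = ΔKE = ½m(v₂² − v₁²) = 14.08 J.

W ≈ 14.1 J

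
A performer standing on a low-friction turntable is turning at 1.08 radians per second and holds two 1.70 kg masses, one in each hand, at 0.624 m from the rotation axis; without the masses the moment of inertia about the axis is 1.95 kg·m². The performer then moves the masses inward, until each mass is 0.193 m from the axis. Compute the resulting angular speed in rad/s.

ω₂ ≈ 1.70 rad/s

No external torque acts about the spin axis, so angular momentum is conserved.
I₁ = 1.95 + 2(1.70)(0.624)² = 3.274 kg·m²; I₂ = 1.95 + 2(1.70)(0.193)² = 2.077 kg·m².
ω₂ = I₁ω₁ / I₂ = (3.274)(1.08 rad/s) / (2.077) = 1.703 rad/s.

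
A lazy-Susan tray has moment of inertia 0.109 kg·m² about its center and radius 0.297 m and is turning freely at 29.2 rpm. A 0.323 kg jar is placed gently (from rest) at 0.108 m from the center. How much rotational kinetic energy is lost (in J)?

energy lost ≈ 0.0170 J

The added mass arrives with no angular momentum about the center, and any external torque about the center is negligible, so the system's angular momentum is conserved.
Added inertia Σmr² = (0.323)(0.108)² = 0.003767 kg·m²; I_f = 0.1090 + 0.003767 = 0.1128 kg·m².
ω_f = I_p ω_i / I_f = (0.1090)(29.2) / 0.1128 = 28.22 rpm.
KE_i = ½(0.1090)(3.058 rad/s)² = 0.5096 J; KE_f = ½(0.1128)(2.956)² = 0.4926 J.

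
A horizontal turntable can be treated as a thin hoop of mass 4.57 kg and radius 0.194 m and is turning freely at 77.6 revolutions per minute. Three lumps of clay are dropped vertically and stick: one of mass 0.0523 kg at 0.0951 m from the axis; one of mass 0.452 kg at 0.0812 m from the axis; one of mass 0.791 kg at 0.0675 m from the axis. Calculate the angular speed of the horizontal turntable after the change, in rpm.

ω_f ≈ 74.5 rpm

The added mass arrives with no angular momentum about the axis, and any external torque about the axis is negligible, so the system's angular momentum is conserved.
I_p = (4.57)(0.194)² = 0.1720 kg·m².
Added inertia Σmr² = (0.0523)(0.0951)² + (0.452)(0.0812)² + (0.791)(0.0675)² = 0.007057 kg·m²; I_f = 0.1720 + 0.007057 = 0.1791 kg·m².
ω_f = I_p ω_i / I_f = (0.1720)(77.6) / 0.1791 = 74.54 rpm.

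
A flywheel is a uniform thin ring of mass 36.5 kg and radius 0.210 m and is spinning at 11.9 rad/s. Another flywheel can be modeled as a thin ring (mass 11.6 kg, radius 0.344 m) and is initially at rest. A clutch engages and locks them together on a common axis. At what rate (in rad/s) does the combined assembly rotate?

No external torque acts about the common axis, so total angular momentum is conserved.
Moments of inertia: I_A = (36.5)(0.210)² = 1.610 kg·m²; I_B = (11.6)(0.344)² = 1.373 kg·m².
Taking A's sense as positive: L = (1.610)(11.9) = 19.15 kg·m²·rad/s.
Combined I = 1.610 + 1.373 = 2.982 kg·m².
ω_f = L / I = 19.15 / 2.982 = 6.423 rad/s.

|ω_f| ≈ 6.42 rad/s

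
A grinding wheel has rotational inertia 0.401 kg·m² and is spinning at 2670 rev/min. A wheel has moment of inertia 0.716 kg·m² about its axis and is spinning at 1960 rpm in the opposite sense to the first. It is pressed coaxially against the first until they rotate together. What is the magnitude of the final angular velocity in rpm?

The coupling torques are internal; angular momentum about the shared axis is conserved.
Taking A's sense as positive: L = (0.4010)(2670) − (0.7160)(1960) = -332.7 kg·m²·rpm.
Combined I = 0.4010 + 0.7160 = 1.117 kg·m².
ω_f = L / I = -332.7 / 1.117 = -297.8 rpm.

|ω_f| ≈ 298 rpm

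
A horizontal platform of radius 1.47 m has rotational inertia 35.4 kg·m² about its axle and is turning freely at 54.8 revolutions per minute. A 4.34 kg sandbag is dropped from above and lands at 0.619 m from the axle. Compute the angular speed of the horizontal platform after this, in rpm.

The added mass arrives with no angular momentum about the axle, and any external torque about the axle is negligible, so the system's angular momentum is conserved.
Added inertia Σmr² = (4.34)(0.619)² = 1.663 kg·m²; I_f = 35.40 + 1.663 = 37.06 kg·m².
ω_f = I_p ω_i / I_f = (35.40)(54.8) / 37.06 = 52.34 rpm.

ω_f ≈ 52.3 rpm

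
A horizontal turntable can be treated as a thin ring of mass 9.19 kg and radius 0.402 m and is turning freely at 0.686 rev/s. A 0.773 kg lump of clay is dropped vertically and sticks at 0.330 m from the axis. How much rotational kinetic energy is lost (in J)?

The added mass arrives with no angular momentum about the axis, and any external torque about the axis is negligible, so the system's angular momentum is conserved.
I_p = (9.19)(0.402)² = 1.485 kg·m².
Added inertia Σmr² = (0.773)(0.330)² = 0.08418 kg·m²; I_f = 1.485 + 0.08418 = 1.569 kg·m².
ω_f = I_p ω_i / I_f = (1.485)(0.686) / 1.569 = 0.6492 rev/s.
KE_i = ½(1.485)(4.310 rad/s)² = 13.80 J; KE_f = ½(1.569)(4.079)² = 13.06 J.

energy lost ≈ 0.740 J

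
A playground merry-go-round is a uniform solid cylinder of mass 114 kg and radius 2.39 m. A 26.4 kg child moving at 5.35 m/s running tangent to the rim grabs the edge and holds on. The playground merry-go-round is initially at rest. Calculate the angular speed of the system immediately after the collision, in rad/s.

|ω_f| ≈ 0.709 rad/s

The axle reaction passes through the axle and exerts no torque about it; angular momentum about the axle is conserved through the impact.
I_p = ½(114)(2.39)² = 325.6 kg·m². Taking the sense of the child's angular momentum as positive, L_{child} = m v R = (26.4)(5.35)(2.39) = 337.6 kg·m²/s.
L_i = 0 + 337.6 = 337.6 kg·m²/s.
After sticking, I_f = I_p + m R² = 325.6 + (26.4)(2.39)² = 476.4 kg·m².
ω_f = L_i / I_f = 337.6 / 476.4 = 0.7086 rad/s.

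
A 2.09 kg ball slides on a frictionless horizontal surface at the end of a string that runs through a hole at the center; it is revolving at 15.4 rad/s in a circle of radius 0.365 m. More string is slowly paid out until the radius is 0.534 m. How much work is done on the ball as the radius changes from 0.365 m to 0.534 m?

W ≈ -17.6 J

No torque about the axis ⇒ m r₁² ω₁ = m r₂² ω₂.
ω₂ = ω₁ (r₁/r₂)² = (15.4)(0.365/0.534)² = 7.195 rad/s.
W = ΔKE = ½m(v₂² − v₁²) = -17.59 J.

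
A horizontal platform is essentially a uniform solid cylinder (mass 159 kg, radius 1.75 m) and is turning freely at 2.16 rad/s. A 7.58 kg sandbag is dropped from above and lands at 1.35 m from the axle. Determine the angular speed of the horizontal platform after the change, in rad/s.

The added mass arrives with no angular momentum about the axle, and any external torque about the axle is negligible, so the system's angular momentum is conserved.
I_p = ½(159)(1.75)² = 243.5 kg·m².
Added inertia Σmr² = (7.58)(1.35)² = 13.81 kg·m²; I_f = 243.5 + 13.81 = 257.3 kg·m².
ω_f = I_p ω_i / I_f = (243.5)(2.16) / 257.3 = 2.044 rad/s.

ω_f ≈ 2.04 rad/s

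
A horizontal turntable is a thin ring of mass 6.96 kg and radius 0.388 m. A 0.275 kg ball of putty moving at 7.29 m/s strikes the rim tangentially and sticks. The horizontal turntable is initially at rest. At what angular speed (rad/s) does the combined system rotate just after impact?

The axle reaction passes through the axle and exerts no torque about it; angular momentum about the axle is conserved through the impact.
I_p = (6.96)(0.388)² = 1.048 kg·m². Taking the sense of the ball of putty's angular momentum as positive, L_{ball} = m v R = (0.275)(7.29)(0.388) = 0.7778 kg·m²/s.
L_i = 0 + 0.7778 = 0.7778 kg·m²/s.
After sticking, I_f = I_p + m R² = 1.048 + (0.275)(0.388)² = 1.089 kg·m².
ω_f = L_i / I_f = 0.7778 / 1.089 = 0.7142 rad/s.

|ω_f| ≈ 0.714 rad/s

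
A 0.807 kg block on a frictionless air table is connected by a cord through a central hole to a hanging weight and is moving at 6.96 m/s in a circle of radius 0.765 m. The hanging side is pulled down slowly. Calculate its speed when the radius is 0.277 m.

Central (radial) force ⇒ zero torque about the center ⇒ m v r is constant.
v₂ = v₁ r₁ / r₂ = (6.96)(0.765) / (0.277) = 19.22 m/s.

v₂ ≈ 19.2 m/s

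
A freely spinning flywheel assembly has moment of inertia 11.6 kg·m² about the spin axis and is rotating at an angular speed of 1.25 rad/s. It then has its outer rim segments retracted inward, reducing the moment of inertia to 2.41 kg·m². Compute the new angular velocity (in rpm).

With no external torque about the axis, L is conserved: I₁ω₁ = I₂ω₂.
ω₂ = I₁ω₁ / I₂ = (11.60)(1.25 rad/s) / (2.410) = 6.017 rad/s = 57.45 rpm.

ω₂ ≈ 57.5 rpm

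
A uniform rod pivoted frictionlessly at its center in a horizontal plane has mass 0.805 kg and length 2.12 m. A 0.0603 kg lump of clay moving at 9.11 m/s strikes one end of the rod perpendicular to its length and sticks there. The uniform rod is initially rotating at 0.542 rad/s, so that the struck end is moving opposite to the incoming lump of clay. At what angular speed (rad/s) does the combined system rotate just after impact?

About the pivot the impulsive forces during the collision are internal, so angular momentum about that axis is conserved.
I_p = (1/12)(0.805)(2.12)² = 0.3015 kg·m². Taking the sense of the lump of clay's angular momentum as positive, L_{lump} = m v R = (0.0603)(9.11)(2.12/2) = 0.5823 kg·m²/s.
L_i = −I_p ω_p + m v R = −(0.3015)(0.542) + 0.5823 = 0.4189 kg·m²/s.
After sticking, I_f = I_p + m R² = 0.3015 + (0.0603)(2.12/2)² = 0.3693 kg·m².
ω_f = L_i / I_f = 0.4189 / 0.3693 = 1.134 rad/s.

|ω_f| ≈ 1.13 rad/s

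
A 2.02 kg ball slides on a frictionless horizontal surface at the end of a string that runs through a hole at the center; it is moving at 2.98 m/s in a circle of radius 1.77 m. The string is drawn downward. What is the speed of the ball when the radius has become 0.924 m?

v₂ ≈ 5.71 m/s

The only horizontal force on the mass is along the cord (radial), so it exerts no torque about the hole and angular momentum m v r is conserved.
v₂ = v₁ r₁ / r₂ = (2.98)(1.77) / (0.924) = 5.708 m/s.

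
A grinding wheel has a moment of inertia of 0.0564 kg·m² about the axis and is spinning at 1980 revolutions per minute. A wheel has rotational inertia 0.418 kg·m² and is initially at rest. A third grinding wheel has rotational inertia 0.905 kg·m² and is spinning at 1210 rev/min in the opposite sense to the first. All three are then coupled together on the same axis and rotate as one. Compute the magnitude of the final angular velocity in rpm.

|ω_f| ≈ 713 rpm

No external torque acts about the common axis, so total angular momentum is conserved.
Taking A's sense as positive: L = (0.05640)(1980) − (0.9050)(1210) = -983.4 kg·m²·rpm.
Combined I = 0.05640 + 0.4180 + 0.9050 = 1.379 kg·m².
ω_f = L / I = -983.4 / 1.379 = -712.9 rpm.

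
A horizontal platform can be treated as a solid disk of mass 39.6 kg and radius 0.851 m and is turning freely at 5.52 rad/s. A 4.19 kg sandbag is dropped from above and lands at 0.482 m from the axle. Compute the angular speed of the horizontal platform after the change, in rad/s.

ω_f ≈ 5.17 rad/s

The added mass arrives with no angular momentum about the axle, and any external torque about the axle is negligible, so the system's angular momentum is conserved.
I_p = ½(39.6)(0.851)² = 14.34 kg·m².
Added inertia Σmr² = (4.19)(0.482)² = 0.9734 kg·m²; I_f = 14.34 + 0.9734 = 15.31 kg·m².
ω_f = I_p ω_i / I_f = (14.34)(5.52) / 15.31 = 5.169 rad/s.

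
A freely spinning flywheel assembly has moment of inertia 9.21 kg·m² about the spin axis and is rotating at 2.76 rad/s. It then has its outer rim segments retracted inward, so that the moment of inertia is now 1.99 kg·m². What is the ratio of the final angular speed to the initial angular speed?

With no external torque about the axis, L is conserved: I₁ω₁ = I₂ω₂.
ω₂/ω₁ = I₁/I₂ = 9.210 / 1.990 = 4.628.

ω₂/ω₁ ≈ 4.63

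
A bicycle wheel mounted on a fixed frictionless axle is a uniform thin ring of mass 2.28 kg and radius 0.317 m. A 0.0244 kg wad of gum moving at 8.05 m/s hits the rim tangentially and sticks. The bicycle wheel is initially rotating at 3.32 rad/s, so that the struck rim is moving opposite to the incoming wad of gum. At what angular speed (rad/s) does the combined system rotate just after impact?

|ω_f| ≈ 3.02 rad/s

The axle reaction passes through the axle and exerts no torque about it; angular momentum about the axle is conserved through the impact.
I_p = (2.28)(0.317)² = 0.2291 kg·m². Taking the sense of the wad of gum's angular momentum as positive, L_{wad} = m v R = (0.0244)(8.05)(0.317) = 0.06227 kg·m²/s.
L_i = −I_p ω_p + m v R = −(0.2291)(3.32) + 0.06227 = -0.6984 kg·m²/s.
After sticking, I_f = I_p + m R² = 0.2291 + (0.0244)(0.317)² = 0.2316 kg·m².
ω_f = L_i / I_f = -0.6984 / 0.2316 = -3.016 rad/s.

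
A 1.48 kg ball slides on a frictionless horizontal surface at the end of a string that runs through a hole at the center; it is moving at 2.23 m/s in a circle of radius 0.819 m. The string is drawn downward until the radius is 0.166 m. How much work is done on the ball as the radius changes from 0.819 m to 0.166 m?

Central (radial) force ⇒ zero torque about the center ⇒ m v r is constant.
v₂ = v₁ r₁ / r₂ = (2.23)(0.819) / (0.166) = 11.00 m/s.
W = ΔKE = ½m(v₂² − v₁²) = 85.90 J.

W ≈ 85.9 J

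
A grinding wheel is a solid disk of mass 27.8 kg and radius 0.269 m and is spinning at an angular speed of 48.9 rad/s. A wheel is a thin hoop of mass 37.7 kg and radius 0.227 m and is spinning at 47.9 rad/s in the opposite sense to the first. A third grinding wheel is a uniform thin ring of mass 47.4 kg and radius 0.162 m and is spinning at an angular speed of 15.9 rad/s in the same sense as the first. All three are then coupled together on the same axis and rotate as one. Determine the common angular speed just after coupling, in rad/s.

|ω_f| ≈ 5.75 rad/s

The coupling torques are internal; angular momentum about the shared axis is conserved.
Moments of inertia: I_A = ½(27.8)(0.269)² = 1.006 kg·m²; I_B = (37.7)(0.227)² = 1.943 kg·m²; I_C = (47.4)(0.162)² = 1.244 kg·m².
Taking A's sense as positive: L = (1.006)(48.9) − (1.943)(47.9) + (1.244)(15.9) = -24.09 kg·m²·rad/s.
Combined I = 1.006 + 1.943 + 1.244 = 4.192 kg·m².
ω_f = L / I = -24.09 / 4.192 = -5.746 rad/s.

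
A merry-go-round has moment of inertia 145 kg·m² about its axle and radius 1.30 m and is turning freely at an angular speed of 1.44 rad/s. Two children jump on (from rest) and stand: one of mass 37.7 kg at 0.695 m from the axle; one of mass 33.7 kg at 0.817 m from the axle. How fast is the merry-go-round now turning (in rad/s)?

No external torque acts about the axle; L_before = L_after.
Added inertia Σmr² = (37.7)(0.695)² + (33.7)(0.817)² = 40.70 kg·m²; I_f = 145.0 + 40.70 = 185.7 kg·m².
ω_f = I_p ω_i / I_f = (145.0)(1.44) / 185.7 = 1.124 rad/s.

ω_f ≈ 1.12 rad/s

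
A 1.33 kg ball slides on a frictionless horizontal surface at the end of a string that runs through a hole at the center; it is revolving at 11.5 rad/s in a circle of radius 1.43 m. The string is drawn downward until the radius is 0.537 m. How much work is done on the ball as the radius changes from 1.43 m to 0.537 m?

No torque about the axis ⇒ m r₁² ω₁ = m r₂² ω₂.
ω₂ = ω₁ (r₁/r₂)² = (11.5)(1.43/0.537)² = 81.55 rad/s.
W = ΔKE = ½m(v₂² − v₁²) = 1095 J.

W ≈ 1100 J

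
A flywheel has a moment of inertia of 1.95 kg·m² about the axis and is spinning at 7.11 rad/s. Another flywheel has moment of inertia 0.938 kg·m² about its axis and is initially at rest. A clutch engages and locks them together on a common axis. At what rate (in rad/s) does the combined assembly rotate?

|ω_f| ≈ 4.80 rad/s

No external torque acts about the common axis, so total angular momentum is conserved.
Taking A's sense as positive: L = (1.950)(7.11) = 13.86 kg·m²·rad/s.
Combined I = 1.950 + 0.9380 = 2.888 kg·m².
ω_f = L / I = 13.86 / 2.888 = 4.801 rad/s.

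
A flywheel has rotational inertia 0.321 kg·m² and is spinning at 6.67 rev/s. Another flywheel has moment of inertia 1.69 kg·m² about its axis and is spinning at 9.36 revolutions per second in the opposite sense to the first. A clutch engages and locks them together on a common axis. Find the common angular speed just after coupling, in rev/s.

The coupling torques are internal; angular momentum about the shared axis is conserved.
Taking A's sense as positive: L = (0.3210)(6.67) − (1.690)(9.36) = -13.68 kg·m²·rev/s.
Combined I = 0.3210 + 1.690 = 2.011 kg·m².
ω_f = L / I = -13.68 / 2.011 = -6.801 rev/s.

|ω_f| ≈ 6.80 rev/s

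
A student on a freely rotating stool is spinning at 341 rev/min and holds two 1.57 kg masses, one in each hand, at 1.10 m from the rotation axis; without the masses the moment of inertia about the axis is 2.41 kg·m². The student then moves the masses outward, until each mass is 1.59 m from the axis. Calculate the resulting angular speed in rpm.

ω₂ ≈ 205 rpm

No external torque acts about the spin axis, so angular momentum is conserved.
I₁ = 2.41 + 2(1.57)(1.10)² = 6.209 kg·m²; I₂ = 2.41 + 2(1.57)(1.59)² = 10.35 kg·m².
ω₂ = I₁ω₁ / I₂ = (6.209)(341 rpm) / (10.35) = 204.6 rpm.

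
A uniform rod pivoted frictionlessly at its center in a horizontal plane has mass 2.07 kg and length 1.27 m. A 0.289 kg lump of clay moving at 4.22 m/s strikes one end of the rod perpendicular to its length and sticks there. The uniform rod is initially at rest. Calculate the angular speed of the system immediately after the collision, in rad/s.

The axle reaction passes through the pivot and exerts no torque about it; angular momentum about the pivot is conserved through the impact.
I_p = (1/12)(2.07)(1.27)² = 0.2782 kg·m². Taking the sense of the lump of clay's angular momentum as positive, L_{lump} = m v R = (0.289)(4.22)(1.27/2) = 0.7744 kg·m²/s.
L_i = 0 + 0.7744 = 0.7744 kg·m²/s.
After sticking, I_f = I_p + m R² = 0.2782 + (0.289)(1.27/2)² = 0.3948 kg·m².
ω_f = L_i / I_f = 0.7744 / 0.3948 = 1.962 rad/s.

|ω_f| ≈ 1.96 rad/s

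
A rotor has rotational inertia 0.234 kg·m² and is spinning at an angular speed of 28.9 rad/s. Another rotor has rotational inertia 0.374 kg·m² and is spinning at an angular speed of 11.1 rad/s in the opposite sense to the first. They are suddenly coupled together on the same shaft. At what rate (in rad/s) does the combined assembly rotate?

The coupling torques are internal; angular momentum about the shared axis is conserved.
Taking A's sense as positive: L = (0.2340)(28.9) − (0.3740)(11.1) = 2.611 kg·m²·rad/s.
Combined I = 0.2340 + 0.3740 = 0.6080 kg·m².
ω_f = L / I = 2.611 / 0.6080 = 4.295 rad/s.

|ω_f| ≈ 4.29 rad/s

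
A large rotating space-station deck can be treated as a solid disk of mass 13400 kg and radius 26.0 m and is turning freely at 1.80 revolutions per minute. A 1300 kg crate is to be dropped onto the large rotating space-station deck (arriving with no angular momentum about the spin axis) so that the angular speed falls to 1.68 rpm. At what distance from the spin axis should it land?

The added mass arrives with no angular momentum about the spin axis, and any external torque about the spin axis is negligible, so the system's angular momentum is conserved.
I_p = ½(13400)(26.0)² = 4.529e+06 kg·m².
I_p ω_i = (I_p + m r²) ω_f ⇒ m r² = I_p(ω_i/ω_f − 1) = 4.529e+06(1.80/1.68 − 1) = 3.235e+05 kg·m².
r = √(3.235e+05/1300) = 15.78 m.

r ≈ 15.8 m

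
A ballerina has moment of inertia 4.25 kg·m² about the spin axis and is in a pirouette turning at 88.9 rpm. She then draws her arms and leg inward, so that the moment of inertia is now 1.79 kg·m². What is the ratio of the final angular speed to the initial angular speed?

No external torque acts about the spin axis, so angular momentum is conserved.
ω₂/ω₁ = I₁/I₂ = 4.250 / 1.790 = 2.374.

ω₂/ω₁ ≈ 2.37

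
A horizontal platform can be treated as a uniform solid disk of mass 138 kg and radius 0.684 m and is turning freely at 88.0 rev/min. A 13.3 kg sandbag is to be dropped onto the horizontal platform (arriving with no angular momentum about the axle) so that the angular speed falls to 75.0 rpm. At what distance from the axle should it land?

No external torque acts about the axle; L_before = L_after.
I_p = ½(138)(0.684)² = 32.28 kg·m².
I_p ω_i = (I_p + m r²) ω_f ⇒ m r² = I_p(ω_i/ω_f − 1) = 32.28(88.0/75.0 − 1) = 5.596 kg·m².
r = √(5.596/13.3) = 0.6486 m.

r ≈ 0.649 m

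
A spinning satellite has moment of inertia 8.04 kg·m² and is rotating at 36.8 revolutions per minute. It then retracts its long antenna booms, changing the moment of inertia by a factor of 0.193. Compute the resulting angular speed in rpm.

With no external torque about the axis, L is conserved: I₁ω₁ = I₂ω₂.
I₂ = 0.193 × 8.04 = 1.552 kg·m².
ω₂ = I₁ω₁ / I₂ = (8.040)(36.8 rpm) / (1.552) = 190.7 rpm.

ω₂ ≈ 191 rpm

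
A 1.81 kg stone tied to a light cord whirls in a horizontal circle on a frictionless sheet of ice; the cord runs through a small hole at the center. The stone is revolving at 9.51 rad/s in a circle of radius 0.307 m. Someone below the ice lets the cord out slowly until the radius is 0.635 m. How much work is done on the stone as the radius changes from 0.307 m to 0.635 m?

W ≈ -5.91 J

The constraining force is radial, so m r² ω about the center is conserved.
ω₂ = ω₁ (r₁/r₂)² = (9.51)(0.307/0.635)² = 2.223 rad/s.
W = ΔKE = ½m(v₂² − v₁²) = -5.911 J.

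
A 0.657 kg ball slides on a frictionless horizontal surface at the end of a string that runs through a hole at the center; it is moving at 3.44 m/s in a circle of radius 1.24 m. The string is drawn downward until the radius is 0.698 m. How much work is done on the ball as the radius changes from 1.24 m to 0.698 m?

The only horizontal force on the mass is along the cord (radial), so it exerts no torque about the hole and angular momentum m v r is conserved.
v₂ = v₁ r₁ / r₂ = (3.44)(1.24) / (0.698) = 6.111 m/s.
W = ΔKE = ½m(v₂² − v₁²) = 8.381 J.

W ≈ 8.38 J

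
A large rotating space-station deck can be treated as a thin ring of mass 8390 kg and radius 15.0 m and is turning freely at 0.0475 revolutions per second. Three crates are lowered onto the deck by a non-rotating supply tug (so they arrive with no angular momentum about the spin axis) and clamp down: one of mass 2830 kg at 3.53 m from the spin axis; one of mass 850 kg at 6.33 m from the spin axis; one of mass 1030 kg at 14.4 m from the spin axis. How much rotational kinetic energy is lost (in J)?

No external torque acts about the spin axis; L_before = L_after.
I_p = (8390)(15.0)² = 1.888e+06 kg·m².
Added inertia Σmr² = (2830)(3.53)² + (850)(6.33)² + (1030)(14.4)² = 2.829e+05 kg·m²; I_f = 1.888e+06 + 2.829e+05 = 2.171e+06 kg·m².
ω_f = I_p ω_i / I_f = (1.888e+06)(0.0475) / 2.171e+06 = 0.04131 rev/s.
KE_i = ½(1.888e+06)(0.2985 rad/s)² = 84070 J; KE_f = ½(2.171e+06)(0.2596)² = 73120 J.

energy lost ≈ 11000 J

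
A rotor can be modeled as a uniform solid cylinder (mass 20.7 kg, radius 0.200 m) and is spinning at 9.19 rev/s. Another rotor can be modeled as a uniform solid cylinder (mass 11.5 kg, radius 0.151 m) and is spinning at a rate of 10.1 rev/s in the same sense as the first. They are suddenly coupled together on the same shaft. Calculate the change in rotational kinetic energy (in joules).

ΔKE ≈ -1.63 J

The coupling torques are internal; angular momentum about the shared axis is conserved.
Moments of inertia: I_A = ½(20.7)(0.200)² = 0.4140 kg·m²; I_B = ½(11.5)(0.151)² = 0.1311 kg·m².
Taking A's sense as positive: L = (0.4140)(9.19) + (0.1311)(10.1) = 5.129 kg·m²·rev/s.
Combined I = 0.4140 + 0.1311 = 0.5451 kg·m².
ω_f = L / I = 5.129 / 0.5451 = 9.409 rev/s.
KE_i = ½ΣIω² = 954.2 J; KE_f = ½(0.5451)(59.12)² = 952.5 J.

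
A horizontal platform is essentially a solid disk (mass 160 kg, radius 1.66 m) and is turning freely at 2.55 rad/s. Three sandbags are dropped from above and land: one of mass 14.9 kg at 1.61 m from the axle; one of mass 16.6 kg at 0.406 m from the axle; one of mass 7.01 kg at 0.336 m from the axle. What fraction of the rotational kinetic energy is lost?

No external torque acts about the axle; L_before = L_after.
I_p = ½(160)(1.66)² = 220.4 kg·m².
Added inertia Σmr² = (14.9)(1.61)² + (16.6)(0.406)² + (7.01)(0.336)² = 42.15 kg·m²; I_f = 220.4 + 42.15 = 262.6 kg·m².
ω_f = I_p ω_i / I_f = (220.4)(2.55) / 262.6 = 2.141 rad/s.
KE_i = ½(220.4)(2.550 rad/s)² = 716.7 J; KE_f = ½(262.6)(2.141)² = 601.7 J.
Fraction lost = 0.1605.

fraction ≈ 0.161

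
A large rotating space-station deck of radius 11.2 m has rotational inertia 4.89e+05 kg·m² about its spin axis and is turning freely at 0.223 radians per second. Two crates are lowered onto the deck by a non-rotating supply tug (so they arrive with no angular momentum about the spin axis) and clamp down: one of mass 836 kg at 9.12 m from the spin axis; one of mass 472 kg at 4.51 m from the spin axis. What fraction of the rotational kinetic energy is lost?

No external torque acts about the spin axis; L_before = L_after.
Added inertia Σmr² = (836)(9.12)² + (472)(4.51)² = 79130 kg·m²; I_f = 4.890e+05 + 79130 = 5.681e+05 kg·m².
ω_f = I_p ω_i / I_f = (4.890e+05)(0.223) / 5.681e+05 = 0.1919 rad/s.
KE_i = ½(4.890e+05)(0.2230 rad/s)² = 12160 J; KE_f = ½(5.681e+05)(0.1919)² = 10470 J.
Fraction lost = 0.1393.

fraction ≈ 0.139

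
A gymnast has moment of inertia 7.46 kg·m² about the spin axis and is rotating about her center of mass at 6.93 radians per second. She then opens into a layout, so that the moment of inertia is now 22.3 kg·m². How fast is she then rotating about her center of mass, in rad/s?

Angular momentum about the spin axis is conserved since the torque about it is zero.
ω₂ = I₁ω₁ / I₂ = (7.460)(6.93 rad/s) / (22.30) = 2.318 rad/s.

ω₂ ≈ 2.32 rad/s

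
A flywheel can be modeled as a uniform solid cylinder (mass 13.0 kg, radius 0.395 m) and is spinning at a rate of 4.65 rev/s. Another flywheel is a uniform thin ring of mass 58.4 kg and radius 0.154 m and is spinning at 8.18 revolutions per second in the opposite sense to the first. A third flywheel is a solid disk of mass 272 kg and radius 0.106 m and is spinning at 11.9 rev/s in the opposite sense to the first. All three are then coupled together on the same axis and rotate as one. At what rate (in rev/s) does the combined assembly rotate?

|ω_f| ≈ 6.31 rev/s

No external torque acts about the common axis, so total angular momentum is conserved.
Moments of inertia: I_A = ½(13.0)(0.395)² = 1.014 kg·m²; I_B = (58.4)(0.154)² = 1.385 kg·m²; I_C = ½(272)(0.106)² = 1.528 kg·m².
Taking A's sense as positive: L = (1.014)(4.65) − (1.385)(8.18) − (1.528)(11.9) = -24.80 kg·m²·rev/s.
Combined I = 1.014 + 1.385 + 1.528 = 3.927 kg·m².
ω_f = L / I = -24.80 / 3.927 = -6.314 rev/s.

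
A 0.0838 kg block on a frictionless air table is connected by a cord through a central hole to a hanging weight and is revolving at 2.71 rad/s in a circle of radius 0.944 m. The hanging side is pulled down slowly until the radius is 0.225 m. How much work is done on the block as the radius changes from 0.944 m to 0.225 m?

W ≈ 4.55 J

No torque about the axis ⇒ m r₁² ω₁ = m r₂² ω₂.
ω₂ = ω₁ (r₁/r₂)² = (2.71)(0.944/0.225)² = 47.70 rad/s.
W = ΔKE = ½m(v₂² − v₁²) = 4.553 J.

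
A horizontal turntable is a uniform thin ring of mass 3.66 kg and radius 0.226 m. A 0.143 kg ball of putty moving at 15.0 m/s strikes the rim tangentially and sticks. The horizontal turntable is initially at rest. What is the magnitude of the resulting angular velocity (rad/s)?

The axle reaction passes through the axle and exerts no torque about it; angular momentum about the axle is conserved through the impact.
I_p = (3.66)(0.226)² = 0.1869 kg·m². Taking the sense of the ball of putty's angular momentum as positive, L_{ball} = m v R = (0.143)(15.0)(0.226) = 0.4848 kg·m²/s.
L_i = 0 + 0.4848 = 0.4848 kg·m²/s.
After sticking, I_f = I_p + m R² = 0.1869 + (0.143)(0.226)² = 0.1942 kg·m².
ω_f = L_i / I_f = 0.4848 / 0.1942 = 2.496 rad/s.

|ω_f| ≈ 2.50 rad/s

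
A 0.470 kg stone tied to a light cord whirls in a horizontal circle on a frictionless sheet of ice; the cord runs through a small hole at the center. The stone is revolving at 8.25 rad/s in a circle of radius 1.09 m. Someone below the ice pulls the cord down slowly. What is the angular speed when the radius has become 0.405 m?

The constraining force is radial, so m r² ω about the center is conserved.
ω₂ = ω₁ (r₁/r₂)² = (8.25)(1.09/0.405)² = 59.76 rad/s.

ω₂ ≈ 59.8 rad/s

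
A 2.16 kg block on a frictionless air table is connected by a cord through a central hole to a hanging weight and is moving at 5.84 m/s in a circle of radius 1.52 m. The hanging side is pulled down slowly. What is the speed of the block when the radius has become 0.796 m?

The only horizontal force on the mass is along the cord (radial), so it exerts no torque about the hole and angular momentum m v r is conserved.
v₂ = v₁ r₁ / r₂ = (5.84)(1.52) / (0.796) = 11.15 m/s.

v₂ ≈ 11.2 m/s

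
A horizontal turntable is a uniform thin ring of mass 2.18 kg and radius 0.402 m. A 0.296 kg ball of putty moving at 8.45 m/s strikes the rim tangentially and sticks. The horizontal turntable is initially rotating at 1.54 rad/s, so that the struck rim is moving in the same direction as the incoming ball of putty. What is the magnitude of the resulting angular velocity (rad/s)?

About the axle the impulsive forces during the collision are internal, so angular momentum about that axis is conserved.
I_p = (2.18)(0.402)² = 0.3523 kg·m². Taking the sense of the ball of putty's angular momentum as positive, L_{ball} = m v R = (0.296)(8.45)(0.402) = 1.005 kg·m²/s.
L_i = +I_p ω_p + m v R = +(0.3523)(1.54) + 1.005 = 1.548 kg·m²/s.
After sticking, I_f = I_p + m R² = 0.3523 + (0.296)(0.402)² = 0.4001 kg·m².
ω_f = L_i / I_f = 1.548 / 0.4001 = 3.869 rad/s.

|ω_f| ≈ 3.87 rad/s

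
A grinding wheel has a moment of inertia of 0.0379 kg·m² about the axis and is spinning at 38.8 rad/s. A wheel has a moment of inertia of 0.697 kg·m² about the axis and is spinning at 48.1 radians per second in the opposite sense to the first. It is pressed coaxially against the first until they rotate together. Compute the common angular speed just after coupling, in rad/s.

No external torque acts about the common axis, so total angular momentum is conserved.
Taking A's sense as positive: L = (0.03790)(38.8) − (0.6970)(48.1) = -32.06 kg·m²·rad/s.
Combined I = 0.03790 + 0.6970 = 0.7349 kg·m².
ω_f = L / I = -32.06 / 0.7349 = -43.62 rad/s.

|ω_f| ≈ 43.6 rad/s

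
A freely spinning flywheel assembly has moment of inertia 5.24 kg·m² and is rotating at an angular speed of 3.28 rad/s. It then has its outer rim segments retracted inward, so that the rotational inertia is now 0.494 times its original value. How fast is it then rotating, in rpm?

No external torque acts about the spin axis, so angular momentum is conserved.
I₂ = 0.494 × 5.24 = 2.589 kg·m².
ω₂ = I₁ω₁ / I₂ = (5.240)(3.28 rad/s) / (2.589) = 6.640 rad/s = 63.40 rpm.

ω₂ ≈ 63.4 rpm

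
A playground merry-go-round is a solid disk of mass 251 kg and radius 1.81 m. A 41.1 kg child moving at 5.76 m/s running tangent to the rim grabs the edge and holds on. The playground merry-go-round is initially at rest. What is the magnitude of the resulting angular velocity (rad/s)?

|ω_f| ≈ 0.785 rad/s

About the axle the impulsive forces during the collision are internal, so angular momentum about that axis is conserved.
I_p = ½(251)(1.81)² = 411.2 kg·m². Taking the sense of the child's angular momentum as positive, L_{child} = m v R = (41.1)(5.76)(1.81) = 428.5 kg·m²/s.
L_i = 0 + 428.5 = 428.5 kg·m²/s.
After sticking, I_f = I_p + m R² = 411.2 + (41.1)(1.81)² = 545.8 kg·m².
ω_f = L_i / I_f = 428.5 / 545.8 = 0.7851 rad/s.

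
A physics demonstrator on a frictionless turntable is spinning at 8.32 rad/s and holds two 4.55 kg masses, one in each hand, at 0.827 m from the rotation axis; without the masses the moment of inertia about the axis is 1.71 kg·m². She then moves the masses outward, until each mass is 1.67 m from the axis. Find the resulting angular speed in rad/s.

ω₂ ≈ 2.44 rad/s

No external torque acts about the spin axis, so angular momentum is conserved.
I₁ = 1.71 + 2(4.55)(0.827)² = 7.934 kg·m²; I₂ = 1.71 + 2(4.55)(1.67)² = 27.09 kg·m².
ω₂ = I₁ω₁ / I₂ = (7.934)(8.32 rad/s) / (27.09) = 2.437 rad/s.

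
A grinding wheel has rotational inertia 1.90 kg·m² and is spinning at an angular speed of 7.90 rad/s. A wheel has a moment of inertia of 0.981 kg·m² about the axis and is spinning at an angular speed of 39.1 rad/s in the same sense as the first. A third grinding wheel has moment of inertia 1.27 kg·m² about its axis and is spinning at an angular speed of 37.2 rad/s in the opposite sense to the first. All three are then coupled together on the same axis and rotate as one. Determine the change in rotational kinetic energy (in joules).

ΔKE ≈ -1680 J

The coupling torques are internal; angular momentum about the shared axis is conserved.
Taking A's sense as positive: L = (1.900)(7.90) + (0.9810)(39.1) − (1.270)(37.2) = 6.123 kg·m²·rad/s.
Combined I = 1.900 + 0.9810 + 1.270 = 4.151 kg·m².
ω_f = L / I = 6.123 / 4.151 = 1.475 rad/s.
KE_i = ½ΣIω² = 1688 J; KE_f = ½(4.151)(1.475)² = 4.516 J.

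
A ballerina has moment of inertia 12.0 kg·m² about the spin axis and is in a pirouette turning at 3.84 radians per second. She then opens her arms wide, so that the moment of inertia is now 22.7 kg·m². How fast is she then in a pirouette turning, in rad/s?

ω₂ ≈ 2.03 rad/s

No external torque acts about the spin axis, so angular momentum is conserved.
ω₂ = I₁ω₁ / I₂ = (12.00)(3.84 rad/s) / (22.70) = 2.030 rad/s.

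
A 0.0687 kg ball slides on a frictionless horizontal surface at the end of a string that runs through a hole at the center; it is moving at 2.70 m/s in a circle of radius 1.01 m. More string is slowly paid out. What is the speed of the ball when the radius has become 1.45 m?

Central (radial) force ⇒ zero torque about the center ⇒ m v r is constant.
v₂ = v₁ r₁ / r₂ = (2.70)(1.01) / (1.45) = 1.881 m/s.

v₂ ≈ 1.88 m/s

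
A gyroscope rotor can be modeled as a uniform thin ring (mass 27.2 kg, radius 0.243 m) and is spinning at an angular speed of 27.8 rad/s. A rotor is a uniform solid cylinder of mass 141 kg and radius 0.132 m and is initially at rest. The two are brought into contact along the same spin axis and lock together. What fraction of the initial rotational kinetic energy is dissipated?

fraction ≈ 0.433

No external torque acts about the common axis, so total angular momentum is conserved.
Moments of inertia: I_A = (27.2)(0.243)² = 1.606 kg·m²; I_B = ½(141)(0.132)² = 1.228 kg·m².
Taking A's sense as positive: L = (1.606)(27.8) = 44.65 kg·m²·rad/s.
Combined I = 1.606 + 1.228 = 2.835 kg·m².
ω_f = L / I = 44.65 / 2.835 = 15.75 rad/s.
KE_i = ½ΣIω² = 620.6 J; KE_f = ½(2.835)(15.75)² = 351.7 J.
Fraction dissipated = (KE_i − KE_f)/KE_i = 0.4334.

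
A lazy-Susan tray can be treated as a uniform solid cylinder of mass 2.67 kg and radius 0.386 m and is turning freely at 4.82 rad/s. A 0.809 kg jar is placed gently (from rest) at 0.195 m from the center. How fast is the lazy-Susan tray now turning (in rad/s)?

The added mass arrives with no angular momentum about the center, and any external torque about the center is negligible, so the system's angular momentum is conserved.
I_p = ½(2.67)(0.386)² = 0.1989 kg·m².
Added inertia Σmr² = (0.809)(0.195)² = 0.03076 kg·m²; I_f = 0.1989 + 0.03076 = 0.2297 kg·m².
ω_f = I_p ω_i / I_f = (0.1989)(4.82) / 0.2297 = 4.174 rad/s.

ω_f ≈ 4.17 rad/s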